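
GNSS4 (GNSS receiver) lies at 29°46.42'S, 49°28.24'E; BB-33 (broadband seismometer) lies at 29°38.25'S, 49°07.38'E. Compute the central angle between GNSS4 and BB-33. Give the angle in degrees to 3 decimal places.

0.331°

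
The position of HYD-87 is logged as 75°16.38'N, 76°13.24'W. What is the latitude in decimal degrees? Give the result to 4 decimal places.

75.2730°N

75° + 16.38′/60 = 75 + 0.27300 = 75.2730°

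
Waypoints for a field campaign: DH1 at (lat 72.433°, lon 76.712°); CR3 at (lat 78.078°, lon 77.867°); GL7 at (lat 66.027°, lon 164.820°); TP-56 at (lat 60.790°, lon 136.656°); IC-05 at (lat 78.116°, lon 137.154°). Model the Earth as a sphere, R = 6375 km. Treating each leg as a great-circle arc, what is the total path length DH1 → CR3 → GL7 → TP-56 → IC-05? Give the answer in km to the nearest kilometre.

6957 km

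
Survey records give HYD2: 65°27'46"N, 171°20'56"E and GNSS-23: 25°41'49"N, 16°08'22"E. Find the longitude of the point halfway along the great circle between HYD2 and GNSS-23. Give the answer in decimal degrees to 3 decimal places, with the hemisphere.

34.519°E

HYD2: φ = +65.46278°, λ = +171.34889°
GNSS-23: φ = +25.69694°, λ = +16.13944°
Bx = cos φ₂ cos Δλ = -0.818061,  By = cos φ₂ sin Δλ = -0.377833
φₘ = atan2(sin φ₁ + sin φ₂, √((cos φ₁ + Bx)² + By²)) = 67.65154°
λₘ = λ₁ + atan2(By, cos φ₁ + Bx) = 34.51873°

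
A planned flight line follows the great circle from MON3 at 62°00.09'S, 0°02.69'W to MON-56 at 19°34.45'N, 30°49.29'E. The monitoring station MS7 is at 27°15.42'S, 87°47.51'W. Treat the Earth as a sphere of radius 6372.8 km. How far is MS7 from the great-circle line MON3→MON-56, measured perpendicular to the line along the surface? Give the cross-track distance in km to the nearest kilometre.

4830 km

MON3: φ = -62.00150°, λ = -0.04483°
MON-56: φ = +19.57417°, λ = +30.82150°
MS7: φ = -27.25700°, λ = -87.79183°
δ₁₃ = central angle MON3→MS7 = 1.136485 rad  (haversine)
θ₁₃ = bearing MON3→MS7 = 258.288°,  θ₁₂ = bearing MON3→MON-56 = 29.019°
dₓₜ = R·arcsin(sin δ₁₃ · sin(θ₁₃ − θ₁₂)) = 6372.8·arcsin(0.90716·sin(229.269°)) = -4830.262 km
|dₓₜ| = 4830.262 km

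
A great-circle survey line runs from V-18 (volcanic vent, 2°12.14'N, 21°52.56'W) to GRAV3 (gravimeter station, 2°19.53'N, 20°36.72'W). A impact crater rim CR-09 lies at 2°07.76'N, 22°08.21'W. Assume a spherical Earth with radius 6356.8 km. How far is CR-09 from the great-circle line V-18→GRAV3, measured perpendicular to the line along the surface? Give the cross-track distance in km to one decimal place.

V-18: φ = +2.20233°, λ = -21.87600°
GRAV3: φ = +2.32550°, λ = -20.61200°
CR-09: φ = +2.12933°, λ = -22.13683°
δ₁₃ = central angle V-18→CR-09 = 0.004724 rad  (haversine)
θ₁₃ = bearing V-18→CR-09 = 254.359°,  θ₁₂ = bearing V-18→GRAV3 = 84.405°
dₓₜ = R·arcsin(sin δ₁₃ · sin(θ₁₃ − θ₁₂)) = 6356.8·arcsin(0.00472·sin(169.953°)) = 5.239 km
|dₓₜ| = 5.239 km

5.2 km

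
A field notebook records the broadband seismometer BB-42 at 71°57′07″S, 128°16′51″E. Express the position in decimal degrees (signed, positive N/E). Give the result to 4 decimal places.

lat: 71.9519° S → -71.9519°
lon: 128.2808° E → +128.2808°

-71.9519°, +128.2808°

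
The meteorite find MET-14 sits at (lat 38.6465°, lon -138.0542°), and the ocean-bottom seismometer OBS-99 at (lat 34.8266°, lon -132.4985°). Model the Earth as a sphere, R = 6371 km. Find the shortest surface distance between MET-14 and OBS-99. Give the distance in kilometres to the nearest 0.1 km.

Δφ = -3.8199°,  Δλ = 5.5557°
a = sin²(Δφ/2) + cos φ₁ cos φ₂ sin²(Δλ/2) = 0.002617
c = 2·arcsin(√a) = 0.102351 rad = 5.8643°
d = R·c = 6371 × 0.102351 = 652.1 km

652.1 km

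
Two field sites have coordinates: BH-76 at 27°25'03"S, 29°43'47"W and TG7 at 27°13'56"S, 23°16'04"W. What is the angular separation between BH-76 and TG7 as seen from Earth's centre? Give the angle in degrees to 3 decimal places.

5.743°

BH-76: φ = -27.41750°, λ = -29.72972°
TG7: φ = -27.23222°, λ = -23.26778°
Δφ = 0.1853°,  Δλ = 6.4619°
a = sin²(Δφ/2) + cos φ₁ cos φ₂ sin²(Δλ/2) = 0.002510
c = 2·arcsin(√a) = 0.100239 rad = 5.7433°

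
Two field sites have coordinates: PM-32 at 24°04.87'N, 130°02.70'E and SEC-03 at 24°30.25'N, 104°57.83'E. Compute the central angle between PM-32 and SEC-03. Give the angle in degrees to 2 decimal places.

22.83°

PM-32: φ = +24.08117°, λ = +130.04500°
SEC-03: φ = +24.50417°, λ = +104.96383°
Δφ = 0.4230°,  Δλ = -25.0812°
a = sin²(Δφ/2) + cos φ₁ cos φ₂ sin²(Δλ/2) = 0.039180
c = 2·arcsin(√a) = 0.398508 rad = 22.8328°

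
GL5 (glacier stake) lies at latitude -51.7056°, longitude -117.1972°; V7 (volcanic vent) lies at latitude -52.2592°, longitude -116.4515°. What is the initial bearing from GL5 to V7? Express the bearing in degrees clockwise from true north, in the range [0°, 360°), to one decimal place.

140.6°

Δλ = 0.7457°
y = sin Δλ · cos φ₂ = 0.007966
x = cos φ₁ sin φ₂ − sin φ₁ cos φ₂ cos Δλ = -0.009703
θ = atan2(y, x) = 140.6134° → 140.6134° (mod 360°)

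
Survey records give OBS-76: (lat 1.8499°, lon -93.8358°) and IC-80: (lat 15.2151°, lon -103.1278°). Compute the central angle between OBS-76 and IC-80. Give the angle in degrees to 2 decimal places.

16.21°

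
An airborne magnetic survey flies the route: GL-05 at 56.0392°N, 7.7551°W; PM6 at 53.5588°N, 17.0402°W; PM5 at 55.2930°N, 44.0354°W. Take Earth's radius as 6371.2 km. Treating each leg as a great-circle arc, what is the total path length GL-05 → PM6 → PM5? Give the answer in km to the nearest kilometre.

GL-05→PM6: c = 0.102851 rad, d = 655.29 km
PM6→PM5: c = 0.274015 rad, d = 1745.81 km
Total = 655.29 + 1745.81 = 2401.09 km

2401 km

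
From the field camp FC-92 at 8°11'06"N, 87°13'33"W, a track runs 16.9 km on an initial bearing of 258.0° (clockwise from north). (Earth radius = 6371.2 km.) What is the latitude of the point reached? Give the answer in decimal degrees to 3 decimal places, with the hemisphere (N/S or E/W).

FC-92: φ = +8.18500°, λ = -87.22583°
δ = d/R = 16.9/6371.2 = 0.002653 rad
φ₂ = arcsin(sin φ₁ cos δ + cos φ₁ sin δ cos θ)
   = arcsin(0.14237·1.00000 + 0.98981·0.00265·-0.20791) = 8.15337°
λ₂ = λ₁ + atan2(sin θ sin δ cos φ₁, cos δ − sin φ₁ sin φ₂) = -87.37601°

8.153°N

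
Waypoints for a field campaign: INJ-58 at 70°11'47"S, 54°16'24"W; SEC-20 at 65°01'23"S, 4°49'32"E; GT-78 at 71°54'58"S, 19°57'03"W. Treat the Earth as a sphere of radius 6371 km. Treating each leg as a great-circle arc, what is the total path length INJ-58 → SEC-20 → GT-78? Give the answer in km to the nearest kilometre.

INJ-58: φ = -70.19639°, λ = -54.27333°
SEC-20: φ = -65.02306°, λ = +4.82556°
GT-78: φ = -71.91611°, λ = -19.95083°
INJ-58→SEC-20: c = 0.386227 rad, d = 2460.65 km
SEC-20→GT-78: c = 0.196751 rad, d = 1253.50 km
Total = 2460.65 + 1253.50 = 3714.16 km

3714 km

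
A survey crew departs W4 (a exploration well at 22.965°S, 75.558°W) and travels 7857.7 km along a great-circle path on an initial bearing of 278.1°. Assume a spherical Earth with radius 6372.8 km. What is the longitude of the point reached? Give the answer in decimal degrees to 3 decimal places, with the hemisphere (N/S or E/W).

δ = d/R = 7857.7/6372.8 = 1.233006 rad
φ₂ = arcsin(sin φ₁ cos δ + cos φ₁ sin δ cos θ)
   = arcsin(-0.39017·0.33140 + 0.92074·0.94349·0.14090) = -0.39538°
λ₂ = λ₁ + atan2(sin θ sin δ cos φ₁, cos δ − sin φ₁ sin φ₂) = -144.64105°

144.641°W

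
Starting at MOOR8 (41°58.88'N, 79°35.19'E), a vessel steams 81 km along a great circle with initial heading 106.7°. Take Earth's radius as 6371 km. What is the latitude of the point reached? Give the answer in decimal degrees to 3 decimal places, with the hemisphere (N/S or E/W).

MOOR8: φ = +41.98133°, λ = +79.58650°
δ = d/R = 81/6371 = 0.012714 rad
φ₂ = arcsin(sin φ₁ cos δ + cos φ₁ sin δ cos θ)
   = arcsin(0.66889·0.99992 + 0.74336·0.01271·-0.28736) = 41.76820°
λ₂ = λ₁ + atan2(sin θ sin δ cos φ₁, cos δ − sin φ₁ sin φ₂) = 80.52200°

41.768°N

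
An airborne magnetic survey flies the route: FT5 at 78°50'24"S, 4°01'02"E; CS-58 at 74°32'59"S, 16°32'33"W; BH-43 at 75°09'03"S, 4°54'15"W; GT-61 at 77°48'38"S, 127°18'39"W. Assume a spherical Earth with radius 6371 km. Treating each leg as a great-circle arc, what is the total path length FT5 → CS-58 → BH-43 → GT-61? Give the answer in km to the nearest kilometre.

3680 km

FT5: φ = -78.84000°, λ = +4.01722°
CS-58: φ = -74.54972°, λ = -16.54250°
BH-43: φ = -75.15083°, λ = -4.90417°
GT-61: φ = -77.81056°, λ = -127.31083°
FT5→CS-58: c = 0.110386 rad, d = 703.27 km
CS-58→BH-43: c = 0.054019 rad, d = 344.16 km
BH-43→GT-61: c = 0.413271 rad, d = 2632.95 km
Total = 703.27 + 344.16 + 2632.95 = 3680.37 km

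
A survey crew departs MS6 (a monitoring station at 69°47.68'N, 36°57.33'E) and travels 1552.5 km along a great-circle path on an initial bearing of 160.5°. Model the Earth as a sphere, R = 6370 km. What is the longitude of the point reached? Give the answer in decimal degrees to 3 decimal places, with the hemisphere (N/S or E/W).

MS6: φ = +69.79467°, λ = +36.95550°
δ = d/R = 1552.5/6370 = 0.243721 rad
φ₂ = arcsin(sin φ₁ cos δ + cos φ₁ sin δ cos θ)
   = arcsin(0.93846·0.97045 + 0.34539·0.24131·-0.94264) = 56.32130°
λ₂ = λ₁ + atan2(sin θ sin δ cos φ₁, cos δ − sin φ₁ sin φ₂) = 45.30792°

45.308°E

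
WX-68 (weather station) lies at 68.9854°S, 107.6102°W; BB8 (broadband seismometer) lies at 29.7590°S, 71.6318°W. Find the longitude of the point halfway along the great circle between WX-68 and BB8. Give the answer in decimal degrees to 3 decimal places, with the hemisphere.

Bx = cos φ₂ cos Δλ = 0.702517,  By = cos φ₂ sin Δλ = 0.510004
φₘ = atan2(sin φ₁ + sin φ₂, √((cos φ₁ + Bx)² + By²)) = -50.53221°
λₘ = λ₁ + atan2(By, cos φ₁ + Bx) = -81.94002°

81.940°W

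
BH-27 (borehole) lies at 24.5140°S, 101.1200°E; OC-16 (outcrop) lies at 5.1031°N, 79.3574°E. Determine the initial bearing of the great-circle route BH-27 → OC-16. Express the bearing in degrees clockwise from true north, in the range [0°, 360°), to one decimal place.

Δλ = -21.7626°
y = sin Δλ · cos φ₂ = -0.369292
x = cos φ₁ sin φ₂ − sin φ₁ cos φ₂ cos Δλ = 0.464747
θ = atan2(y, x) = -38.4710° → 321.5290° (mod 360°)

321.5°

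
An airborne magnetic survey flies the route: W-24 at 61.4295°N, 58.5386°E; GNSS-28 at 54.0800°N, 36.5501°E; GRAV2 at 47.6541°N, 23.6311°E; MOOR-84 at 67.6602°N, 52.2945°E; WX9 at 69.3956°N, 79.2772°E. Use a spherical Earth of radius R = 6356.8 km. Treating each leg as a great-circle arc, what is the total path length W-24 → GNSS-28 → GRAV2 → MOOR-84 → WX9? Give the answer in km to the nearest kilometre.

6520 km

W-24→GNSS-28: c = 0.239840 rad, d = 1524.62 km
GNSS-28→GRAV2: c = 0.180721 rad, d = 1148.80 km
GRAV2→MOOR-84: c = 0.431643 rad, d = 2743.87 km
MOOR-84→WX9: c = 0.173535 rad, d = 1103.13 km
Total = 1524.62 + 1148.80 + 2743.87 + 1103.13 = 6520.42 km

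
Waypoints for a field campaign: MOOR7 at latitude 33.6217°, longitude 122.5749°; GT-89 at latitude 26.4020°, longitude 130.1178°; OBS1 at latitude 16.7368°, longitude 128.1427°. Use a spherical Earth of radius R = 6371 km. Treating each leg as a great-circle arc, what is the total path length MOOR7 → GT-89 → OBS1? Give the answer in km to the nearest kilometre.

2176 km

MOOR7→GT-89: c = 0.169806 rad, d = 1081.84 km
GT-89→OBS1: c = 0.171698 rad, d = 1093.89 km
Total = 1081.84 + 1093.89 = 2175.72 km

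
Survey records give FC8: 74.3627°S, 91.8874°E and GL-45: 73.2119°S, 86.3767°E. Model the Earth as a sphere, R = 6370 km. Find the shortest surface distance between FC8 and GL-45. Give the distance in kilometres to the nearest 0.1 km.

213.5 km

Δφ = 1.1508°,  Δλ = -5.5107°
a = sin²(Δφ/2) + cos φ₁ cos φ₂ sin²(Δλ/2) = 0.000281
c = 2·arcsin(√a) = 0.033513 rad = 1.9202°
d = R·c = 6370 × 0.033513 = 213.5 km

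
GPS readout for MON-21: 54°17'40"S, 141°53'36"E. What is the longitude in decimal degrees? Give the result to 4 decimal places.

141° + 53′/60 + 36″/3600 = 141 + 0.88333 + 0.01000 = 141.8933°

141.8933°E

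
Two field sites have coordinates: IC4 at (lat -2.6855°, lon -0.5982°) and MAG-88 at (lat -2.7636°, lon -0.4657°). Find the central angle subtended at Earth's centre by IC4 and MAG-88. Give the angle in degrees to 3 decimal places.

Δφ = -0.0781°,  Δλ = 0.1325°
a = sin²(Δφ/2) + cos φ₁ cos φ₂ sin²(Δλ/2) = 0.000002
c = 2·arcsin(√a) = 0.002682 rad = 0.1537°

0.154°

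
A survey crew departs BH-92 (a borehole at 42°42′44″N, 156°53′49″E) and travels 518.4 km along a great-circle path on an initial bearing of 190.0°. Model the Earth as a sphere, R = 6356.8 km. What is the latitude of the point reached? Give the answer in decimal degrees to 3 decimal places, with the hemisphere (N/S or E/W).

BH-92: φ = +42.71222°, λ = +156.89694°
δ = d/R = 518.4/6356.8 = 0.081550 rad
φ₂ = arcsin(sin φ₁ cos δ + cos φ₁ sin δ cos θ)
   = arcsin(0.67832·0.99668 + 0.73477·0.08146·-0.98481) = 38.10591°
λ₂ = λ₁ + atan2(sin θ sin δ cos φ₁, cos δ − sin φ₁ sin φ₂) = 155.86690°

38.106°N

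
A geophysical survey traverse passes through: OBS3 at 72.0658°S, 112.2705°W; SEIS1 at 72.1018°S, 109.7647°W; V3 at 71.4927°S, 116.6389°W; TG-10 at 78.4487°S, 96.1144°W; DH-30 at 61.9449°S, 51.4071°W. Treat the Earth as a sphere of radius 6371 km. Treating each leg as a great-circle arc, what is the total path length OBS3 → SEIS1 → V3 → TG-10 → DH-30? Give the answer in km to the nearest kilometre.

OBS3→SEIS1: c = 0.013468 rad, d = 85.80 km
SEIS1→V3: c = 0.038933 rad, d = 248.04 km
V3→TG-10: c = 0.151110 rad, d = 962.72 km
TG-10→DH-30: c = 0.372128 rad, d = 2370.83 km
Total = 85.80 + 248.04 + 962.72 + 2370.83 = 3667.39 km

3667 km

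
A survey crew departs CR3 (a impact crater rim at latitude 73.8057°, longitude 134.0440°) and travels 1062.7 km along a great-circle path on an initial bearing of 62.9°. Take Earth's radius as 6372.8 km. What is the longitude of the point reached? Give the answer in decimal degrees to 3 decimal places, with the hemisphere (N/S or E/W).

170.173°E

δ = d/R = 1062.7/6372.8 = 0.166756 rad
φ₂ = arcsin(sin φ₁ cos δ + cos φ₁ sin δ cos θ)
   = arcsin(0.96032·0.98613 + 0.27890·0.16598·0.45554) = 75.48647°
λ₂ = λ₁ + atan2(sin θ sin δ cos φ₁, cos δ − sin φ₁ sin φ₂) = 170.17320°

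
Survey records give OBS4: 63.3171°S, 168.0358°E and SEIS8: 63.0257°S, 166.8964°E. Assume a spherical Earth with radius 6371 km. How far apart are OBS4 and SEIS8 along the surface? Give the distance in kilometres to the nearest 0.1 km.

Δφ = 0.2914°,  Δλ = -1.1394°
a = sin²(Δφ/2) + cos φ₁ cos φ₂ sin²(Δλ/2) = 0.000027
c = 2·arcsin(√a) = 0.010316 rad = 0.5910°
d = R·c = 6371 × 0.010316 = 65.7 km

65.7 km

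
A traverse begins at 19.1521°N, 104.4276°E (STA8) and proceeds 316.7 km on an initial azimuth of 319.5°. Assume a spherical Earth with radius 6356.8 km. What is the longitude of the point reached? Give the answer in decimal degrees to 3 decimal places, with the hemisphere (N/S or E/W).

δ = d/R = 316.7/6356.8 = 0.049821 rad
φ₂ = arcsin(sin φ₁ cos δ + cos φ₁ sin δ cos θ)
   = arcsin(0.32808·0.99876 + 0.94465·0.04980·0.76041) = 21.31175°
λ₂ = λ₁ + atan2(sin θ sin δ cos φ₁, cos δ − sin φ₁ sin φ₂) = 102.43809°

102.438°E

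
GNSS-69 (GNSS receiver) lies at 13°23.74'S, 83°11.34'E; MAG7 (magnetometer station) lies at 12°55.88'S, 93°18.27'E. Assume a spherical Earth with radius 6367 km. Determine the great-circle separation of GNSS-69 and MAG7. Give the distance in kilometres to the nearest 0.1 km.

GNSS-69: φ = -13.39567°, λ = +83.18900°
MAG7: φ = -12.93133°, λ = +93.30450°
Δφ = 0.4643°,  Δλ = 10.1155°
a = sin²(Δφ/2) + cos φ₁ cos φ₂ sin²(Δλ/2) = 0.007385
c = 2·arcsin(√a) = 0.172089 rad = 9.8599°
d = R·c = 6367 × 0.172089 = 1095.7 km

1095.7 km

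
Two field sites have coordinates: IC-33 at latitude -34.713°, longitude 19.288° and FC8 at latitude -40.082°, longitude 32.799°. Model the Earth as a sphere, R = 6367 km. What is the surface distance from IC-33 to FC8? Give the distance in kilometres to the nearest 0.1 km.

1331.7 km

Δφ = -5.3690°,  Δλ = 13.5110°
a = sin²(Δφ/2) + cos φ₁ cos φ₂ sin²(Δλ/2) = 0.010897
c = 2·arcsin(√a) = 0.209155 rad = 11.9837°
d = R·c = 6367 × 0.209155 = 1331.7 km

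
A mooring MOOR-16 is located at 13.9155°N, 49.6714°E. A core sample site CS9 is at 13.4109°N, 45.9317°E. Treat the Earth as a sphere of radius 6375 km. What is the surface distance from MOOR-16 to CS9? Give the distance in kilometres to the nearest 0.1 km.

Δφ = -0.5046°,  Δλ = -3.7397°
a = sin²(Δφ/2) + cos φ₁ cos φ₂ sin²(Δλ/2) = 0.001025
c = 2·arcsin(√a) = 0.064031 rad = 3.6687°
d = R·c = 6375 × 0.064031 = 408.2 km

408.2 km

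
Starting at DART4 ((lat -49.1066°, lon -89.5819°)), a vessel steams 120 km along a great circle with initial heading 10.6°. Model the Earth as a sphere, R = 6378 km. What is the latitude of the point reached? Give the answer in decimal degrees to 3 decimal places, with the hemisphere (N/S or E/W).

δ = d/R = 120/6378 = 0.018815 rad
φ₂ = arcsin(sin φ₁ cos δ + cos φ₁ sin δ cos θ)
   = arcsin(-0.75593·0.99982 + 0.65465·0.01881·0.98294) = -48.04661°
λ₂ = λ₁ + atan2(sin θ sin δ cos φ₁, cos δ − sin φ₁ sin φ₂) = -89.28529°

48.047°S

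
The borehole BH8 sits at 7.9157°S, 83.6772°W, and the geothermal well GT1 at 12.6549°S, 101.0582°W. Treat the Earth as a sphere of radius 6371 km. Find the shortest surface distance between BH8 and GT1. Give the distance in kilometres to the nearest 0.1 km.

1972.5 km

Δφ = -4.7392°,  Δλ = -17.3810°
a = sin²(Δφ/2) + cos φ₁ cos φ₂ sin²(Δλ/2) = 0.023773
c = 2·arcsin(√a) = 0.309604 rad = 17.7390°
d = R·c = 6371 × 0.309604 = 1972.5 km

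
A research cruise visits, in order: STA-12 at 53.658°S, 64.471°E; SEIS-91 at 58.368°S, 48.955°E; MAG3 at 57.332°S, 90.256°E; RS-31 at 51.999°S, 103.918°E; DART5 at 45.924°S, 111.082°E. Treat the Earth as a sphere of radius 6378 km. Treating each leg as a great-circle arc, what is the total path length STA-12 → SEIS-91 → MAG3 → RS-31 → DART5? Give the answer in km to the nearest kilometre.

5418 km

STA-12→SEIS-91: c = 0.171697 rad, d = 1095.08 km
SEIS-91→MAG3: c = 0.377961 rad, d = 2410.64 km
MAG3→RS-31: c = 0.165909 rad, d = 1058.17 km
RS-31→DART5: c = 0.133960 rad, d = 854.39 km
Total = 1095.08 + 2410.64 + 1058.17 + 854.39 = 5418.28 km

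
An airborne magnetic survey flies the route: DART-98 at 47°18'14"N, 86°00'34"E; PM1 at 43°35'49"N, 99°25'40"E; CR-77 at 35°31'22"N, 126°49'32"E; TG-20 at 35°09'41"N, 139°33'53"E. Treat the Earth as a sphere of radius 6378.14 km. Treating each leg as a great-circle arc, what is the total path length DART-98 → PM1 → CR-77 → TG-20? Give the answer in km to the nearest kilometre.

DART-98: φ = +47.30389°, λ = +86.00944°
PM1: φ = +43.59694°, λ = +99.42778°
CR-77: φ = +35.52278°, λ = +126.82556°
TG-20: φ = +35.16139°, λ = +139.56472°
DART-98→PM1: c = 0.176286 rad, d = 1124.38 km
PM1→CR-77: c = 0.392453 rad, d = 2503.12 km
CR-77→TG-20: c = 0.181350 rad, d = 1156.67 km
Total = 1124.38 + 2503.12 + 1156.67 = 4784.17 km

4784 km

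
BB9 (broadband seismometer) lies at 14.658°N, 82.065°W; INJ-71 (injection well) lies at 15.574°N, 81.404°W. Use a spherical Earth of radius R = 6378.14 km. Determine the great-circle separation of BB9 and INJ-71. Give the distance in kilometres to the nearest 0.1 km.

124.3 km

Δφ = 0.9160°,  Δλ = 0.6610°
a = sin²(Δφ/2) + cos φ₁ cos φ₂ sin²(Δλ/2) = 0.000095
c = 2·arcsin(√a) = 0.019484 rad = 1.1164°
d = R·c = 6378.14 × 0.019484 = 124.3 km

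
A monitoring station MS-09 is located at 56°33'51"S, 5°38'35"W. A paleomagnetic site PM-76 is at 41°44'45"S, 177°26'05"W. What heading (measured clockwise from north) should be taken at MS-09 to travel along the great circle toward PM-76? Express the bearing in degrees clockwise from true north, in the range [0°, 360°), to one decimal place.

MS-09: φ = -56.56417°, λ = -5.64306°
PM-76: φ = -41.74583°, λ = -177.43472°
Δλ = -171.7917°
y = sin Δλ · cos φ₂ = -0.106524
x = cos φ₁ sin φ₂ − sin φ₁ cos φ₂ cos Δλ = -0.983122
θ = atan2(y, x) = -173.8160° → 186.1840° (mod 360°)

186.2°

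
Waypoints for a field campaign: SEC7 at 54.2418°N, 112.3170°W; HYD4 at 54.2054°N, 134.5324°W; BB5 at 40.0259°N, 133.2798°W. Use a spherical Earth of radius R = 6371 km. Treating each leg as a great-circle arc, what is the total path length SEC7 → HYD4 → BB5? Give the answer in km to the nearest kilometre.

3018 km

SEC7→HYD4: c = 0.225740 rad, d = 1438.19 km
HYD4→BB5: c = 0.247915 rad, d = 1579.47 km
Total = 1438.19 + 1579.47 = 3017.66 km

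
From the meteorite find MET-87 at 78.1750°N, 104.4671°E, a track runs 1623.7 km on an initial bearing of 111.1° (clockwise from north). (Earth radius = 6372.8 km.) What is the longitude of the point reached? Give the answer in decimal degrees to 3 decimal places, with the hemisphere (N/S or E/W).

143.784°E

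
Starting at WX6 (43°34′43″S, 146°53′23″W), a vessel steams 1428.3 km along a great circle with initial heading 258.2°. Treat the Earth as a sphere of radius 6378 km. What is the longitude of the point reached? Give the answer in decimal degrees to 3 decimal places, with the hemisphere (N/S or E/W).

WX6: φ = -43.57861°, λ = -146.88972°
δ = d/R = 1428.3/6378 = 0.223942 rad
φ₂ = arcsin(sin φ₁ cos δ + cos φ₁ sin δ cos θ)
   = arcsin(-0.68935·0.97503 + 0.72443·0.22207·-0.20450) = -44.83234°
λ₂ = λ₁ + atan2(sin θ sin δ cos φ₁, cos δ − sin φ₁ sin φ₂) = -164.73986°

164.740°W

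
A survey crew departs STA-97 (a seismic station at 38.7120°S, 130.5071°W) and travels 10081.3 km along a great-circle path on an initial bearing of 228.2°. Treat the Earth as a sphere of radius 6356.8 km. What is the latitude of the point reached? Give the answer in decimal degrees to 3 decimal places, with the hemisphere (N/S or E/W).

δ = d/R = 10081.3/6356.8 = 1.585908 rad
φ₂ = arcsin(sin φ₁ cos δ + cos φ₁ sin δ cos θ)
   = arcsin(-0.62541·-0.01511 + 0.78030·0.99989·-0.66653) = -30.70280°
λ₂ = λ₁ + atan2(sin θ sin δ cos φ₁, cos δ − sin φ₁ sin φ₂) = 109.59415°

30.703°S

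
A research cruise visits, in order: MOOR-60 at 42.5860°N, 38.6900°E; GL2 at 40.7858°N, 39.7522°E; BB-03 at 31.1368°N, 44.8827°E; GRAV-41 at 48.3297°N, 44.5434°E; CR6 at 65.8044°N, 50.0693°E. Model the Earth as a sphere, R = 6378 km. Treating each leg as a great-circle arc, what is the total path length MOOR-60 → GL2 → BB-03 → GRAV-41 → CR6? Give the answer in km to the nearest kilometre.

MOOR-60→GL2: c = 0.034334 rad, d = 218.98 km
GL2→BB-03: c = 0.183250 rad, d = 1168.77 km
BB-03→GRAV-41: c = 0.300106 rad, d = 1914.08 km
GRAV-41→CR6: c = 0.309180 rad, d = 1971.95 km
Total = 218.98 + 1168.77 + 1914.08 + 1971.95 = 5273.78 km

5274 km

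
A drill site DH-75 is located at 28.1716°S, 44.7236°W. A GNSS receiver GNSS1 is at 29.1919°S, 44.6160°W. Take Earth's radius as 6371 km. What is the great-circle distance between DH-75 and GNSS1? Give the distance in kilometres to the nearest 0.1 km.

113.9 km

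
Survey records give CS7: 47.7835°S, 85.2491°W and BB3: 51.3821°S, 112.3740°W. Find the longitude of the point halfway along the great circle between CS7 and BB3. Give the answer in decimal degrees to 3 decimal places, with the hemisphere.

98.302°W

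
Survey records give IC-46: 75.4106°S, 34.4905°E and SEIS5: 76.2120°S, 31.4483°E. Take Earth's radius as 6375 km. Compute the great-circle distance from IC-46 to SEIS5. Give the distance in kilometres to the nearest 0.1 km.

121.8 km

Δφ = -0.8014°,  Δλ = -3.0422°
a = sin²(Δφ/2) + cos φ₁ cos φ₂ sin²(Δλ/2) = 0.000091
c = 2·arcsin(√a) = 0.019101 rad = 1.0944°
d = R·c = 6375 × 0.019101 = 121.8 km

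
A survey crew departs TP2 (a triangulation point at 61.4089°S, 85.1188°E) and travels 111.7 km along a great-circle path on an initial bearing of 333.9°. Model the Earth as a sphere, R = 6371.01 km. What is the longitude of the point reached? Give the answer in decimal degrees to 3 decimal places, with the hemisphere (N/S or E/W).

δ = d/R = 111.7/6371.01 = 0.017533 rad
φ₂ = arcsin(sin φ₁ cos δ + cos φ₁ sin δ cos θ)
   = arcsin(-0.87806·0.99985 + 0.47856·0.01753·0.89803) = -60.50376°
λ₂ = λ₁ + atan2(sin θ sin δ cos φ₁, cos δ − sin φ₁ sin φ₂) = 84.22123°

84.221°E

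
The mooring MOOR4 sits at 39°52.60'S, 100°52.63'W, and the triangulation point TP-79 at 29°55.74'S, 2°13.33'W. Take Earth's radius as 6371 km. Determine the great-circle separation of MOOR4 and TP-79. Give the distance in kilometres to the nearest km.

8596 km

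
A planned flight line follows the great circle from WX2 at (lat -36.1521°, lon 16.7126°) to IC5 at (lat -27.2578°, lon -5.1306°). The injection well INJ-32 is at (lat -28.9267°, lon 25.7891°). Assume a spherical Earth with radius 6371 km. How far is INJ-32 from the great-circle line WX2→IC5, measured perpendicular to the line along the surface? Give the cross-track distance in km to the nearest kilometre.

1014 km

δ₁₃ = central angle WX2→INJ-32 = 0.183506 rad  (haversine)
θ₁₃ = bearing WX2→INJ-32 = 49.170°,  θ₁₂ = bearing WX2→IC5 = 289.475°
dₓₜ = R·arcsin(sin δ₁₃ · sin(θ₁₃ − θ₁₂)) = 6371·arcsin(0.18248·sin(-240.305°)) = 1014.171 km
|dₓₜ| = 1014.171 km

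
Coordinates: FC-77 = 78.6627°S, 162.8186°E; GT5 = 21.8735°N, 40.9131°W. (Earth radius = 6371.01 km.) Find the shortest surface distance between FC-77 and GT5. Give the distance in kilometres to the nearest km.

13584 km

Δφ = 100.5362°,  Δλ = 156.2683°
a = sin²(Δφ/2) + cos φ₁ cos φ₂ sin²(Δλ/2) = 0.766147
c = 2·arcsin(√a) = 2.132105 rad = 122.1606°
d = R·c = 6371.01 × 2.132105 = 13583.7 km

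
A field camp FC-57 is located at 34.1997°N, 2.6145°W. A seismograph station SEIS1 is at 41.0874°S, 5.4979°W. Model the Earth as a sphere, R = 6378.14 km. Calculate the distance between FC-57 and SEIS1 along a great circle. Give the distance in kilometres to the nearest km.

Δφ = -75.2871°,  Δλ = -2.8834°
a = sin²(Δφ/2) + cos φ₁ cos φ₂ sin²(Δλ/2) = 0.373407
c = 2·arcsin(√a) = 1.314824 rad = 75.3338°
d = R·c = 6378.14 × 1.314824 = 8386.1 km

8386 km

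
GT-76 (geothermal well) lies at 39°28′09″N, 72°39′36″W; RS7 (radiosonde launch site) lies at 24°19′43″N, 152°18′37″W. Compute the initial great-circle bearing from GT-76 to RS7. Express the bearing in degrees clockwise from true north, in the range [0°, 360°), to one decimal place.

283.4°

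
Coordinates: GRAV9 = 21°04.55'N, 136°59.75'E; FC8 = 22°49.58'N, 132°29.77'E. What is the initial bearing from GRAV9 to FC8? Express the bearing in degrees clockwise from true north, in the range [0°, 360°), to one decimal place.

GRAV9: φ = +21.07583°, λ = +136.99583°
FC8: φ = +22.82633°, λ = +132.49617°
Δλ = -4.4997°
y = sin Δλ · cos φ₂ = -0.072309
x = cos φ₁ sin φ₂ − sin φ₁ cos φ₂ cos Δλ = 0.031569
θ = atan2(y, x) = -66.4149° → 293.5851° (mod 360°)

293.6°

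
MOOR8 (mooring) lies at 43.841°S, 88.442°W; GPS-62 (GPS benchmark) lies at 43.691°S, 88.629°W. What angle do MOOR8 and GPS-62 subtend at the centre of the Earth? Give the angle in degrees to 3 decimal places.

0.202°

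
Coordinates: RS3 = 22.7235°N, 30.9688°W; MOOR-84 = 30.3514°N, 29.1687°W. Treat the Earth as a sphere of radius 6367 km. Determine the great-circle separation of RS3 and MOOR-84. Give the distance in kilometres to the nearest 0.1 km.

866.3 km

Δφ = 7.6279°,  Δλ = 1.8001°
a = sin²(Δφ/2) + cos φ₁ cos φ₂ sin²(Δλ/2) = 0.004621
c = 2·arcsin(√a) = 0.136059 rad = 7.7956°
d = R·c = 6367 × 0.136059 = 866.3 km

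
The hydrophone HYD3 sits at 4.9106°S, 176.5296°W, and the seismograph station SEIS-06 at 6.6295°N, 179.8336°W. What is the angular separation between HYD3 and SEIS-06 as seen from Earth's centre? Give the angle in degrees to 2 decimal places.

Δφ = 11.5401°,  Δλ = -3.3040°
a = sin²(Δφ/2) + cos φ₁ cos φ₂ sin²(Δλ/2) = 0.010930
c = 2·arcsin(√a) = 0.209477 rad = 12.0021°

12.00°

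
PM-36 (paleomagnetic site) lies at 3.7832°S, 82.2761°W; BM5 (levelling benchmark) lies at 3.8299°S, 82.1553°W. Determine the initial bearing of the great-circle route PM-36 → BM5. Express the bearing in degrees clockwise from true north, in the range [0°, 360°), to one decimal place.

Δλ = 0.1208°
y = sin Δλ · cos φ₂ = 0.002104
x = cos φ₁ sin φ₂ − sin φ₁ cos φ₂ cos Δλ = -0.000815
θ = atan2(y, x) = 111.1826° → 111.1826° (mod 360°)

111.2°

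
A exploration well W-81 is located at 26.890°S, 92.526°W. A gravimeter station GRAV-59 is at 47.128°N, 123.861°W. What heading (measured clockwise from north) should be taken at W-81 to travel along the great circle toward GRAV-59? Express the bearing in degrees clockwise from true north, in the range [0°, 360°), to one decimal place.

338.9°

Δλ = -31.3350°
y = sin Δλ · cos φ₂ = -0.353817
x = cos φ₁ sin φ₂ − sin φ₁ cos φ₂ cos Δλ = 0.916466
θ = atan2(y, x) = -21.1099° → 338.8901° (mod 360°)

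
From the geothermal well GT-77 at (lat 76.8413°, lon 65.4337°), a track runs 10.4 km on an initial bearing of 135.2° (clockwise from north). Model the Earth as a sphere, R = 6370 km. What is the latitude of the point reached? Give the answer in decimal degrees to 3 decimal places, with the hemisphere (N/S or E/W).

δ = d/R = 10.4/6370 = 0.001633 rad
φ₂ = arcsin(sin φ₁ cos δ + cos φ₁ sin δ cos θ)
   = arcsin(0.97374·1.00000 + 0.22765·0.00163·-0.70957) = 76.77476°
λ₂ = λ₁ + atan2(sin θ sin δ cos φ₁, cos δ − sin φ₁ sin φ₂) = 65.72181°

76.775°N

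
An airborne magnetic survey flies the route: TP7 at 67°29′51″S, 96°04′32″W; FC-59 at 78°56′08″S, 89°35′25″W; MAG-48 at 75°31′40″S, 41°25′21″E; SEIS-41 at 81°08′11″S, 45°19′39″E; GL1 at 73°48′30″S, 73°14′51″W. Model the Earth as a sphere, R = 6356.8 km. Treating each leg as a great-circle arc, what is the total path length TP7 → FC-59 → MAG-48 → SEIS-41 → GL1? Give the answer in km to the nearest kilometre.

TP7: φ = -67.49750°, λ = -96.07556°
FC-59: φ = -78.93556°, λ = -89.59028°
MAG-48: φ = -75.52778°, λ = +41.42250°
SEIS-41: φ = -81.13639°, λ = +45.32750°
GL1: φ = -73.80833°, λ = -73.24750°
TP7→FC-59: c = 0.201988 rad, d = 1284.00 km
FC-59→MAG-48: c = 0.405774 rad, d = 2579.42 km
MAG-48→SEIS-41: c = 0.098799 rad, d = 628.05 km
SEIS-41→GL1: c = 0.380942 rad, d = 2421.57 km
Total = 1284.00 + 2579.42 + 628.05 + 2421.57 = 6913.04 km

6913 km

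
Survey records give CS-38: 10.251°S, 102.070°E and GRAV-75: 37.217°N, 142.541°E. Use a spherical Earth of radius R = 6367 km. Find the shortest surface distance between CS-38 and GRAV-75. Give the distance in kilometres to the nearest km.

6752 km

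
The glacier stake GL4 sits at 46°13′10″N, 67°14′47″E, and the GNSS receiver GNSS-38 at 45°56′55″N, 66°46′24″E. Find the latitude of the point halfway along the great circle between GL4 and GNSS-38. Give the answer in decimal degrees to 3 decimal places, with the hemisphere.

46.084°N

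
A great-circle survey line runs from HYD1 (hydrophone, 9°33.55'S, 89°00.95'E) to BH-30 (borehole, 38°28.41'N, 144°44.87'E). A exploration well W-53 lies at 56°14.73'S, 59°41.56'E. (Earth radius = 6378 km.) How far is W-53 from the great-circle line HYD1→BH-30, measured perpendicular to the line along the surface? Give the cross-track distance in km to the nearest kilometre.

HYD1: φ = -9.55917°, λ = +89.01583°
BH-30: φ = +38.47350°, λ = +144.74783°
W-53: φ = -56.24550°, λ = +59.69267°
δ₁₃ = central angle HYD1→W-53 = 0.907411 rad  (haversine)
θ₁₃ = bearing HYD1→W-53 = 200.204°,  θ₁₂ = bearing HYD1→BH-30 = 43.294°
dₓₜ = R·arcsin(sin δ₁₃ · sin(θ₁₃ − θ₁₂)) = 6378·arcsin(0.78791·sin(156.910°)) = 2003.611 km
|dₓₜ| = 2003.611 km

2004 km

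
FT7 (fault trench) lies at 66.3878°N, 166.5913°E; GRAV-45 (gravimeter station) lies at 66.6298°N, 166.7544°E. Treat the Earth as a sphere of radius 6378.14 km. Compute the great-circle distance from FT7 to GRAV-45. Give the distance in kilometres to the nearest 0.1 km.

27.9 km

Δφ = 0.2420°,  Δλ = 0.1631°
a = sin²(Δφ/2) + cos φ₁ cos φ₂ sin²(Δλ/2) = 0.000005
c = 2·arcsin(√a) = 0.004373 rad = 0.2506°
d = R·c = 6378.14 × 0.004373 = 27.9 km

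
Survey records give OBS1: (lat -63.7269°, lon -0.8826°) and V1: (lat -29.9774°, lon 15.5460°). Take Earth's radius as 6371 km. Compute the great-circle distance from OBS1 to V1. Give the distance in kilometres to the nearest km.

Δφ = 33.7495°,  Δλ = 16.4286°
a = sin²(Δφ/2) + cos φ₁ cos φ₂ sin²(Δλ/2) = 0.092090
c = 2·arcsin(√a) = 0.616651 rad = 35.3315°
d = R·c = 6371 × 0.616651 = 3928.7 km

3929 km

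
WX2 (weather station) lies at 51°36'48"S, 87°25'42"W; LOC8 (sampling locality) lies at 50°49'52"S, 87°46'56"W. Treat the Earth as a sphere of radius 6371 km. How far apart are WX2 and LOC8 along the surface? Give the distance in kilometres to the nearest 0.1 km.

90.4 km

WX2: φ = -51.61333°, λ = -87.42833°
LOC8: φ = -50.83111°, λ = -87.78222°
Δφ = 0.7822°,  Δλ = -0.3539°
a = sin²(Δφ/2) + cos φ₁ cos φ₂ sin²(Δλ/2) = 0.000050
c = 2·arcsin(√a) = 0.014190 rad = 0.8130°
d = R·c = 6371 × 0.014190 = 90.4 km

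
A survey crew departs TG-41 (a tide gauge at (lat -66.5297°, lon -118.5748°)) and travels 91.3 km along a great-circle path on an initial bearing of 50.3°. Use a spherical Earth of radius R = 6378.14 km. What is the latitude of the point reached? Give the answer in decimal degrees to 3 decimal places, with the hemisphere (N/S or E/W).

65.998°S

δ = d/R = 91.3/6378.14 = 0.014315 rad
φ₂ = arcsin(sin φ₁ cos δ + cos φ₁ sin δ cos θ)
   = arcsin(-0.91727·0.99990 + 0.39827·0.01431·0.63877) = -65.99798°
λ₂ = λ₁ + atan2(sin θ sin δ cos φ₁, cos δ − sin φ₁ sin φ₂) = -117.02334°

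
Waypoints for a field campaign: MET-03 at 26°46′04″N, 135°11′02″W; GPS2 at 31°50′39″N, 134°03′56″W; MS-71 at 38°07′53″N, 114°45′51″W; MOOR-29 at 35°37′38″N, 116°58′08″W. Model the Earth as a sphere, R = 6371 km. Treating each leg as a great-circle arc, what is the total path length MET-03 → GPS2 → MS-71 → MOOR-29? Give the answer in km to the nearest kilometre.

2803 km

MET-03: φ = +26.76778°, λ = -135.18389°
GPS2: φ = +31.84417°, λ = -134.06556°
MS-71: φ = +38.13139°, λ = -114.76417°
MOOR-29: φ = +35.62722°, λ = -116.96889°
MET-03→GPS2: c = 0.090218 rad, d = 574.78 km
GPS2→MS-71: c = 0.296285 rad, d = 1887.63 km
MS-71→MOOR-29: c = 0.053452 rad, d = 340.55 km
Total = 574.78 + 1887.63 + 340.55 = 2802.96 km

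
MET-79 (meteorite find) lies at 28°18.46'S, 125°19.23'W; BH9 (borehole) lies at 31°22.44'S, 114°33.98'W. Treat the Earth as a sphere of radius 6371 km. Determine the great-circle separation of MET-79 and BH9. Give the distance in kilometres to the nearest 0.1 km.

1091.3 km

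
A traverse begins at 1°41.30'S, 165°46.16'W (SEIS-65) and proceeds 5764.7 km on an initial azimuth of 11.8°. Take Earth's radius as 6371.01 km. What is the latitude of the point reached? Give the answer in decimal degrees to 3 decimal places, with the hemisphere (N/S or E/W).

48.692°N

SEIS-65: φ = -1.68833°, λ = -165.76933°
δ = d/R = 5764.7/6371.01 = 0.904833 rad
φ₂ = arcsin(sin φ₁ cos δ + cos φ₁ sin δ cos θ)
   = arcsin(-0.02946·0.61782 + 0.99957·0.78632·0.97887) = 48.69168°
λ₂ = λ₁ + atan2(sin θ sin δ cos φ₁, cos δ − sin φ₁ sin φ₂) = -151.67051°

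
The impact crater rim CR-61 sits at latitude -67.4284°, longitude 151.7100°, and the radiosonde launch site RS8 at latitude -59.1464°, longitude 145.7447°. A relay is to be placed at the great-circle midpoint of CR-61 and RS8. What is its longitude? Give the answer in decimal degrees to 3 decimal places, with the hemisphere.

148.298°E

Bx = cos φ₂ cos Δλ = 0.510069,  By = cos φ₂ sin Δλ = -0.053298
φₘ = atan2(sin φ₁ + sin φ₂, √((cos φ₁ + Bx)² + By²)) = -63.31793°
λₘ = λ₁ + atan2(By, cos φ₁ + Bx) = 148.29785°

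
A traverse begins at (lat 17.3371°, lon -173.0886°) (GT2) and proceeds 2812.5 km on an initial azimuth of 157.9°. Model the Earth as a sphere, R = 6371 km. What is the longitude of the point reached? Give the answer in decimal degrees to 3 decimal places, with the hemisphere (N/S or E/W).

163.783°W

δ = d/R = 2812.5/6371 = 0.441453 rad
φ₂ = arcsin(sin φ₁ cos δ + cos φ₁ sin δ cos θ)
   = arcsin(0.29799·0.90413 + 0.95457·0.42725·-0.92653) = -6.22616°
λ₂ = λ₁ + atan2(sin θ sin δ cos φ₁, cos δ − sin φ₁ sin φ₂) = -163.78318°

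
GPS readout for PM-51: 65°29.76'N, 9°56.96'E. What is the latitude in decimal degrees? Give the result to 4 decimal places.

65.4960°N

65° + 29.76′/60 = 65 + 0.49600 = 65.4960°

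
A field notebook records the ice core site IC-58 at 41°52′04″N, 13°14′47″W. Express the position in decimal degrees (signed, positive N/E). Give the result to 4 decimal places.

+41.8678°, -13.2464°

lat: 41.8678° N → +41.8678°
lon: 13.2464° W → -13.2464°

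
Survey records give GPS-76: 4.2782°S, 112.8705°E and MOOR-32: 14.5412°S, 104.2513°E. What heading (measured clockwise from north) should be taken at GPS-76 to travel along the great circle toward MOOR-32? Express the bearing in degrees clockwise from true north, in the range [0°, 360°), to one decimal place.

Δλ = -8.6192°
y = sin Δλ · cos φ₂ = -0.145066
x = cos φ₁ sin φ₂ − sin φ₁ cos φ₂ cos Δλ = -0.178982
θ = atan2(y, x) = -140.9751° → 219.0249° (mod 360°)

219.0°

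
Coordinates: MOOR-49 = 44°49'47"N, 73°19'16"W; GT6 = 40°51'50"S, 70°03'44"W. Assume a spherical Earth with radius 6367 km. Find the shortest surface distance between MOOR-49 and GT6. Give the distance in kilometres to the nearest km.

9528 km

MOOR-49: φ = +44.82972°, λ = -73.32111°
GT6: φ = -40.86389°, λ = -70.06222°
Δφ = -85.6936°,  Δλ = 3.2589°
a = sin²(Δφ/2) + cos φ₁ cos φ₂ sin²(Δλ/2) = 0.462889
c = 2·arcsin(√a) = 1.496505 rad = 85.7434°
d = R·c = 6367 × 1.496505 = 9528.3 km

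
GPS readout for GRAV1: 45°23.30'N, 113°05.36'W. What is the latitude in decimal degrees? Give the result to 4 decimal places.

45.3883°N

45° + 23.30′/60 = 45 + 0.38833 = 45.3883°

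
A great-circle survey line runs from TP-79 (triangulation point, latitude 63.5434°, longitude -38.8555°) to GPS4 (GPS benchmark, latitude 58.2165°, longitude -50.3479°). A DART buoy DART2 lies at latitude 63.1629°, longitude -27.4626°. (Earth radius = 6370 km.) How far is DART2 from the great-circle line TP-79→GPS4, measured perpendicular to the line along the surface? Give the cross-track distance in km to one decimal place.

347.0 km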